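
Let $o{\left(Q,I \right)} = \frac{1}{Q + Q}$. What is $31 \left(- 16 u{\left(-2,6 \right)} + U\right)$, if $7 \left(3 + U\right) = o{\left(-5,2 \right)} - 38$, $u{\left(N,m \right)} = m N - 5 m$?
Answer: $\frac{1439919}{70} \approx 20570.0$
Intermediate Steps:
$u{\left(N,m \right)} = - 5 m + N m$ ($u{\left(N,m \right)} = N m - 5 m = - 5 m + N m$)
$o{\left(Q,I \right)} = \frac{1}{2 Q}$
$U = - \frac{591}{70}$ ($U = -3 + \frac{\frac{1}{2 \left(-5\right)} - 38}{7} = -3 + \frac{\frac{1}{2} \left(- \frac{1}{5}\right) - 38}{7} = -3 + \frac{- \frac{1}{10} - 38}{7} = -3 + \frac{1}{7} \left(- \frac{381}{10}\right) = -3 - \frac{381}{70} = - \frac{591}{70} \approx -8.4429$)
$31 \left(- 16 u{\left(-2,6 \right)} + U\right) = 31 \left(- 16 \cdot 6 \left(-5 - 2\right) - \frac{591}{70}\right) = 31 \left(- 16 \cdot 6 \left(-7\right) - \frac{591}{70}\right) = 31 \left(\left(-16\right) \left(-42\right) - \frac{591}{70}\right) = 31 \left(672 - \frac{591}{70}\right) = 31 \cdot \frac{46449}{70} = \frac{1439919}{70}$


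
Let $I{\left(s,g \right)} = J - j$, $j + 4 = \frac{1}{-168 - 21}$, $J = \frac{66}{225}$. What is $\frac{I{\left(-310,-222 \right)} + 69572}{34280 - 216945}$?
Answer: $- \frac{328748011}{863092125} \approx -0.3809$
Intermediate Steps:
$J = \frac{22}{75}$ ($J = 66 \cdot \frac{1}{225} = \frac{22}{75} \approx 0.29333$)
$j = - \frac{757}{189}$ ($j = -4 + \frac{1}{-168 - 21} = -4 + \frac{1}{-189} = -4 - \frac{1}{189} = - \frac{757}{189} \approx -4.0053$)
$I{\left(s,g \right)} = \frac{20311}{4725}$ ($I{\left(s,g \right)} = \frac{22}{75} - - \frac{757}{189} = \frac{22}{75} + \frac{757}{189} = \frac{20311}{4725}$)
$\frac{I{\left(-310,-222 \right)} + 69572}{34280 - 216945} = \frac{\frac{20311}{4725} + 69572}{34280 - 216945} = \frac{328748011}{4725 \left(-182665\right)} = \frac{328748011}{4725} \left(- \frac{1}{182665}\right) = - \frac{328748011}{863092125}$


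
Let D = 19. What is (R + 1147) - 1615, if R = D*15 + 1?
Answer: -182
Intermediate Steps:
R = 286 (R = 19*15 + 1 = 285 + 1 = 286)
(R + 1147) - 1615 = (286 + 1147) - 1615 = 1433 - 1615 = -182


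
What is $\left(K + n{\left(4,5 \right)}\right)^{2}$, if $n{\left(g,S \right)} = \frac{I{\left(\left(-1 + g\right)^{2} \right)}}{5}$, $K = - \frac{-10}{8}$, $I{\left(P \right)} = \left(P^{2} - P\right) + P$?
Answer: $\frac{121801}{400} \approx 304.5$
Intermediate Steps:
$I{\left(P \right)} = P^{2}$
$K = \frac{5}{4}$ ($K = - \frac{-10}{8} = \left(-1\right) \left(- \frac{5}{4}\right) = \frac{5}{4} \approx 1.25$)
$n{\left(g,S \right)} = \frac{\left(-1 + g\right)^{4}}{5}$ ($n{\left(g,S \right)} = \frac{\left(\left(-1 + g\right)^{2}\right)^{2}}{5} = \left(-1 + g\right)^{4} \cdot \frac{1}{5} = \frac{\left(-1 + g\right)^{4}}{5}$)
$\left(K + n{\left(4,5 \right)}\right)^{2} = \left(\frac{5}{4} + \frac{\left(-1 + 4\right)^{4}}{5}\right)^{2} = \left(\frac{5}{4} + \frac{3^{4}}{5}\right)^{2} = \left(\frac{5}{4} + \frac{1}{5} \cdot 81\right)^{2} = \left(\frac{5}{4} + \frac{81}{5}\right)^{2} = \left(\frac{349}{20}\right)^{2} = \frac{121801}{400}$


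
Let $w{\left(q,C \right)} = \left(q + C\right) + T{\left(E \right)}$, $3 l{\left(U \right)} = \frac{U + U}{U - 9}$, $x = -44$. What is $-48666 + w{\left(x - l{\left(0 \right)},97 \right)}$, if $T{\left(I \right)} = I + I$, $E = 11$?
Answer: $-48591$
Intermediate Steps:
$l{\left(U \right)} = \frac{2 U}{3 \left(-9 + U\right)}$ ($l{\left(U \right)} = \frac{\left(U + U\right) \frac{1}{U - 9}}{3} = \frac{2 U \frac{1}{-9 + U}}{3} = \frac{2 U}{3 \left(-9 + U\right)}$)
$T{\left(I \right)} = 2 I$
$w{\left(q,C \right)} = 22 + C + q$ ($w{\left(q,C \right)} = \left(q + C\right) + 2 \cdot 11 = \left(C + q\right) + 22 = 22 + C + q$)
$-48666 + w{\left(x - l{\left(0 \right)},97 \right)} = -48666 + \left(22 + 97 - \left(44 + \frac{2}{3} \cdot 0 \frac{1}{-9 + 0}\right)\right) = -48666 + \left(22 + 97 - \left(44 + \frac{2}{3} \cdot 0 \frac{1}{-9}\right)\right) = -48666 + \left(22 + 97 - \left(44 + \frac{2}{3} \cdot 0 \left(- \frac{1}{9}\right)\right)\right) = -48666 + \left(22 + 97 - 44\right) = -48666 + 75 = -48591$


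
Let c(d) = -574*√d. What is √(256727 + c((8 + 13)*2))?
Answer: √(256727 - 574*√42) ≈ 503.00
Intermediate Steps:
√(256727 + c((8 + 13)*2)) = √(256727 - 574*√2*√(8 + 13)) = √(256727 - 574*√42)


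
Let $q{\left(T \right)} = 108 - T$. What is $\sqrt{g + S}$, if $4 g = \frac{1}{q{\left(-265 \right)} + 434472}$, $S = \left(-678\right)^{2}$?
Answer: $\frac{\sqrt{347686910226467245}}{869690} \approx 678.0$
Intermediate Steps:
$S = 459684$
$g = \frac{1}{1739380}$ ($g = \frac{1}{4 \left(\left(108 - -265\right) + 434472\right)} = \frac{1}{4 \left(\left(108 + 265\right) + 434472\right)} = \frac{1}{4 \left(373 + 434472\right)} = \frac{1}{4 \cdot 434845} = \frac{1}{4} \cdot \frac{1}{434845} = \frac{1}{1739380} \approx 5.7492 \cdot 10^{-7}$)
$\sqrt{g + S} = \sqrt{\frac{1}{1739380} + 459684} = \sqrt{\frac{799565155921}{1739380}} = \frac{\sqrt{347686910226467245}}{869690}$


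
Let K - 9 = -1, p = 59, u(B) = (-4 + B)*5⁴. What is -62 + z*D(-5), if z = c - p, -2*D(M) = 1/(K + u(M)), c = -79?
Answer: -348323/5617 ≈ -62.012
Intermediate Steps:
u(B) = -2500 + 625*B (u(B) = (-4 + B)*625 = -2500 + 625*B)
K = 8 (K = 9 - 1 = 8)
D(M) = -1/(2*(-2492 + 625*M)) (D(M) = -1/(2*(8 + (-2500 + 625*M))) = -1/(2*(-2492 + 625*M)))
z = -138 (z = -79 - 1*59 = -79 - 59 = -138)
-62 + z*D(-5) = -62 - (-138)/(-4984 + 1250*(-5)) = -62 - (-138)/(-4984 - 6250) = -62 - (-138)/(-11234) = -62 - (-138)*(-1)/11234 = -62 - 138*1/11234 = -62 - 69/5617 = -348323/5617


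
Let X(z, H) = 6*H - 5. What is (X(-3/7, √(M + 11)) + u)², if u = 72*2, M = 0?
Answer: 19717 + 1668*√11 ≈ 25249.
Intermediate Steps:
u = 144
X(z, H) = -5 + 6*H
(X(-3/7, √(M + 11)) + u)² = ((-5 + 6*√(0 + 11)) + 144)² = ((-5 + 6*√11) + 144)² = (139 + 6*√11)²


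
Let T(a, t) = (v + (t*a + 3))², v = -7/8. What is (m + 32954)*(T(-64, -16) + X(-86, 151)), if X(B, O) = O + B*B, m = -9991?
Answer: 1558514631507/64 ≈ 2.4352e+10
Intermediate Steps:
v = -7/8 (v = -7*⅛ = -7/8 ≈ -0.87500)
X(B, O) = O + B²
T(a, t) = (17/8 + a*t)² (T(a, t) = (-7/8 + (t*a + 3))² = (-7/8 + (a*t + 3))² = (-7/8 + (3 + a*t))² = (17/8 + a*t)²)
(m + 32954)*(T(-64, -16) + X(-86, 151)) = (-9991 + 32954)*((17 + 8*(-64)*(-16))²/64 + (151 + (-86)²)) = 22963*((17 + 8192)²/64 + (151 + 7396)) = 22963*((1/64)*8209² + 7547) = 22963*((1/64)*67387681 + 7547) = 22963*(67387681/64 + 7547) = 22963*(67870689/64) = 1558514631507/64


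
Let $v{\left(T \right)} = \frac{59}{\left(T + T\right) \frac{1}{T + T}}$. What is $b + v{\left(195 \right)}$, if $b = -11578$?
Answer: $-11519$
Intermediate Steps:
$v{\left(T \right)} = 59$ ($v{\left(T \right)} = \frac{59}{2 T \frac{1}{2 T}} = \frac{59}{1} = 59 \cdot 1 = 59$)
$b + v{\left(195 \right)} = -11578 + 59 = -11519$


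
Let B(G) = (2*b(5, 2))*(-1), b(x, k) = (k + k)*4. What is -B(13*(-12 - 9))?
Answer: 32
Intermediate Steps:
b(x, k) = 8*k (b(x, k) = (2*k)*4 = 8*k)
B(G) = -32 (B(G) = (2*(8*2))*(-1) = (2*16)*(-1) = 32*(-1) = -32)
-B(13*(-12 - 9)) = -1*(-32) = 32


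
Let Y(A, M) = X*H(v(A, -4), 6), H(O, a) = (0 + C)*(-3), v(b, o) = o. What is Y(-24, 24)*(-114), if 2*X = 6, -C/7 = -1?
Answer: 7182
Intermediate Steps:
C = 7 (C = -7*(-1) = 7)
H(O, a) = -21 (H(O, a) = (0 + 7)*(-3) = 7*(-3) = -21)
X = 3 (X = (½)*6 = 3)
Y(A, M) = -63 (Y(A, M) = 3*(-21) = -63)
Y(-24, 24)*(-114) = -63*(-114) = 7182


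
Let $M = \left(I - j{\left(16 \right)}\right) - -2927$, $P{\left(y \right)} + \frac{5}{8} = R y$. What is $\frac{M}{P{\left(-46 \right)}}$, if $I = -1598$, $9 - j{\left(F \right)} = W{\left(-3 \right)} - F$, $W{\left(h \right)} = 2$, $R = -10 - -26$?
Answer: $- \frac{10448}{5893} \approx -1.773$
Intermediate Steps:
$R = 16$ ($R = -10 + 26 = 16$)
$j{\left(F \right)} = 7 + F$ ($j{\left(F \right)} = 9 - \left(2 - F\right) = 9 + \left(-2 + F\right) = 7 + F$)
$P{\left(y \right)} = - \frac{5}{8} + 16 y$
$M = 1306$ ($M = \left(-1598 - \left(7 + 16\right)\right) - -2927 = \left(-1598 - 23\right) + 2927 = -1621 + 2927 = 1306$)
$\frac{M}{P{\left(-46 \right)}} = \frac{1306}{- \frac{5}{8} + 16 \left(-46\right)} = \frac{1306}{- \frac{5}{8} - 736} = \frac{1306}{- \frac{5893}{8}} = 1306 \left(- \frac{8}{5893}\right) = - \frac{10448}{5893}$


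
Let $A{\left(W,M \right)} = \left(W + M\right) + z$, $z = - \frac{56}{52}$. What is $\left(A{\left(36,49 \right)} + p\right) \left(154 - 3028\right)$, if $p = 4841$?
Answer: $- \frac{184004976}{13} \approx -1.4154 \cdot 10^{7}$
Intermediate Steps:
$z = - \frac{14}{13}$ ($z = \left(-56\right) \frac{1}{52} = - \frac{14}{13} \approx -1.0769$)
$A{\left(W,M \right)} = - \frac{14}{13} + M + W$ ($A{\left(W,M \right)} = \left(W + M\right) - \frac{14}{13} = \left(M + W\right) - \frac{14}{13} = - \frac{14}{13} + M + W$)
$\left(A{\left(36,49 \right)} + p\right) \left(154 - 3028\right) = \left(\left(- \frac{14}{13} + 49 + 36\right) + 4841\right) \left(154 - 3028\right) = \left(\frac{1091}{13} + 4841\right) \left(-2874\right) = \frac{64024}{13} \left(-2874\right) = - \frac{184004976}{13}$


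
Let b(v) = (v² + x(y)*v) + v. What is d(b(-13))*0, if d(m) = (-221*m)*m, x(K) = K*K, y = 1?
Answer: 0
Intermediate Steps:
x(K) = K²
b(v) = v² + 2*v (b(v) = (v² + 1²*v) + v = (v² + 1*v) + v = (v² + v) + v = (v + v²) + v = v² + 2*v)
d(m) = -221*m²
d(b(-13))*0 = -221*169*(2 - 13)²*0 = -221*(-13*(-11))²*0 = -221*143²*0 = -221*20449*0 = -4519229*0 = 0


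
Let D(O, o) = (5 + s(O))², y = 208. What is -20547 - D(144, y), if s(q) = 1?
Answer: -20583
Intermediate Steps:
D(O, o) = 36 (D(O, o) = (5 + 1)² = 6² = 36)
-20547 - D(144, y) = -20547 - 1*36 = -20547 - 36 = -20583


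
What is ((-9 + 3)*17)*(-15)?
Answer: 1530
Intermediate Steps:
((-9 + 3)*17)*(-15) = -6*17*(-15) = -102*(-15) = 1530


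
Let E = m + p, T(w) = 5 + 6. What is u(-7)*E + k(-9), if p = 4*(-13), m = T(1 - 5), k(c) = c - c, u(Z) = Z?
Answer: 287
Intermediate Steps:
k(c) = 0
T(w) = 11
m = 11
p = -52
E = -41 (E = 11 - 52 = -41)
u(-7)*E + k(-9) = -7*(-41) + 0 = 287 + 0 = 287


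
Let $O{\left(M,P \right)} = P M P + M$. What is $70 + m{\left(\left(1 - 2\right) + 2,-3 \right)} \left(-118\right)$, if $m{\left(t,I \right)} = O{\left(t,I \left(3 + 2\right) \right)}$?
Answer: $-26598$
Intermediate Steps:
$O{\left(M,P \right)} = M + M P^{2}$ ($O{\left(M,P \right)} = M P P + M = M P^{2} + M = M + M P^{2}$)
$m{\left(t,I \right)} = t \left(1 + 25 I^{2}\right)$ ($m{\left(t,I \right)} = t \left(1 + \left(I \left(3 + 2\right)\right)^{2}\right) = t \left(1 + \left(I 5\right)^{2}\right) = t \left(1 + \left(5 I\right)^{2}\right) = t \left(1 + 25 I^{2}\right)$)
$70 + m{\left(\left(1 - 2\right) + 2,-3 \right)} \left(-118\right) = 70 + \left(\left(1 - 2\right) + 2\right) \left(1 + 25 \left(-3\right)^{2}\right) \left(-118\right) = 70 + \left(-1 + 2\right) \left(1 + 25 \cdot 9\right) \left(-118\right) = 70 + 1 \left(1 + 225\right) \left(-118\right) = 70 + 1 \cdot 226 \left(-118\right) = 70 + 226 \left(-118\right) = 70 - 26668 = -26598$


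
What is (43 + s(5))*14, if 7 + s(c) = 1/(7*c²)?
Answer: 12602/25 ≈ 504.08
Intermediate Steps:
s(c) = -7 + 1/(7*c²)
(43 + s(5))*14 = (43 + (-7 + (⅐)/5²))*14 = (43 + (-7 + (⅐)*(1/25)))*14 = (43 + (-7 + 1/175))*14 = (43 - 1224/175)*14 = (6301/175)*14 = 12602/25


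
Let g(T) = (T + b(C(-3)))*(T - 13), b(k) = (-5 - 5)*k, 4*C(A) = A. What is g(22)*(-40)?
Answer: -10620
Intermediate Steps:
C(A) = A/4
b(k) = -10*k
g(T) = (-13 + T)*(15/2 + T) (g(T) = (T - 5*(-3)/2)*(T - 13) = (T - 10*(-3/4))*(-13 + T) = (T + 15/2)*(-13 + T) = (15/2 + T)*(-13 + T) = (-13 + T)*(15/2 + T))
g(22)*(-40) = (-195/2 + 22**2 - 11/2*22)*(-40) = (-195/2 + 484 - 121)*(-40) = (531/2)*(-40) = -10620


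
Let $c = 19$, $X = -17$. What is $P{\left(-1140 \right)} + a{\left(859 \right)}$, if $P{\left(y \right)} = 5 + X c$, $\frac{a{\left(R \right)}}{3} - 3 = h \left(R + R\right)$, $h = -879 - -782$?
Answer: $-500247$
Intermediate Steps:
$h = -97$ ($h = -879 + 782 = -97$)
$a{\left(R \right)} = 9 - 582 R$ ($a{\left(R \right)} = 9 + 3 \left(- 97 \left(R + R\right)\right) = 9 + 3 \left(- 97 \cdot 2 R\right) = 9 + 3 \left(- 194 R\right) = 9 - 582 R$)
$P{\left(y \right)} = -318$ ($P{\left(y \right)} = 5 - 323 = -318$)
$P{\left(-1140 \right)} + a{\left(859 \right)} = -318 + \left(9 - 499938\right) = -318 - 499929 = -500247$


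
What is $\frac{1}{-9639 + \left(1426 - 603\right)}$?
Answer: $- \frac{1}{8816} \approx -0.00011343$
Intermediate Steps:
$\frac{1}{-9639 + \left(1426 - 603\right)} = \frac{1}{-9639 + 823} = \frac{1}{-8816} = - \frac{1}{8816}$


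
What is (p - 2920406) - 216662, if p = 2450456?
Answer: -686612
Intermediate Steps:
(p - 2920406) - 216662 = (2450456 - 2920406) - 216662 = -469950 - 216662 = -686612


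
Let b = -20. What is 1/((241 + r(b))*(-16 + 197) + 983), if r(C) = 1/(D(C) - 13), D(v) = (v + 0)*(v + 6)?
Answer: 267/11909449 ≈ 2.2419e-5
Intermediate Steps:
D(v) = v*(6 + v)
r(C) = 1/(-13 + C*(6 + C)) (r(C) = 1/(C*(6 + C) - 13) = 1/(-13 + C*(6 + C)))
1/((241 + r(b))*(-16 + 197) + 983) = 1/((241 + 1/(-13 - 20*(6 - 20)))*(-16 + 197) + 983) = 1/((241 + 1/(-13 - 20*(-14)))*181 + 983) = 1/((241 + 1/(-13 + 280))*181 + 983) = 1/((241 + 1/267)*181 + 983) = 1/((64348/267)*181 + 983) = 1/(11646988/267 + 983) = 1/(11909449/267) = 267/11909449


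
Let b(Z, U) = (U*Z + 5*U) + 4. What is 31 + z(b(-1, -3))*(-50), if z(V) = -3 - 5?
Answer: 431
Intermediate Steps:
b(Z, U) = 4 + 5*U + U*Z (b(Z, U) = (5*U + U*Z) + 4 = 4 + 5*U + U*Z)
z(V) = -8
31 + z(b(-1, -3))*(-50) = 31 - 8*(-50) = 31 + 400 = 431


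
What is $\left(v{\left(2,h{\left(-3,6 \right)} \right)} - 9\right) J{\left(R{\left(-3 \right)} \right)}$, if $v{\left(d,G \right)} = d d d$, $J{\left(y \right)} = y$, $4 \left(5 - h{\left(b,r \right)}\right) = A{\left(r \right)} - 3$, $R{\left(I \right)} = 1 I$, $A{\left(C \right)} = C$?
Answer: $3$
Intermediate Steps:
$R{\left(I \right)} = I$
$h{\left(b,r \right)} = \frac{23}{4} - \frac{r}{4}$ ($h{\left(b,r \right)} = 5 - \frac{r - 3}{4} = 5 - \frac{-3 + r}{4} = 5 - \left(- \frac{3}{4} + \frac{r}{4}\right) = \frac{23}{4} - \frac{r}{4}$)
$v{\left(d,G \right)} = d^{3}$ ($v{\left(d,G \right)} = d^{2} d = d^{3}$)
$\left(v{\left(2,h{\left(-3,6 \right)} \right)} - 9\right) J{\left(R{\left(-3 \right)} \right)} = \left(2^{3} - 9\right) \left(-3\right) = \left(8 - 9\right) \left(-3\right) = \left(-1\right) \left(-3\right) = 3$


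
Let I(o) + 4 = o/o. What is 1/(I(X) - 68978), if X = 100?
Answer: -1/68981 ≈ -1.4497e-5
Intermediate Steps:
I(o) = -3 (I(o) = -4 + o/o = -4 + 1 = -3)
1/(I(X) - 68978) = 1/(-3 - 68978) = 1/(-68981) = -1/68981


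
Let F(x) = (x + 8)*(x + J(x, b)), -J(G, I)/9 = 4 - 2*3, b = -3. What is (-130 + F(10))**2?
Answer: 139876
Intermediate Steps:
J(G, I) = 18 (J(G, I) = -9*(4 - 2*3) = -9*(4 - 6) = -9*(-2) = 18)
F(x) = (8 + x)*(18 + x) (F(x) = (x + 8)*(x + 18) = (8 + x)*(18 + x))
(-130 + F(10))**2 = (-130 + (144 + 10**2 + 26*10))**2 = (-130 + (144 + 100 + 260))**2 = (-130 + 504)**2 = 374**2 = 139876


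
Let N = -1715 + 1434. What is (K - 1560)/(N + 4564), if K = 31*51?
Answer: 21/4283 ≈ 0.0049031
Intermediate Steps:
N = -281
K = 1581
(K - 1560)/(N + 4564) = (1581 - 1560)/(-281 + 4564) = 21/4283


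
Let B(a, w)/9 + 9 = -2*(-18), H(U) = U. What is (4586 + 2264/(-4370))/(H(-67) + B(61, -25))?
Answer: 5009639/192280 ≈ 26.054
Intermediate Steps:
B(a, w) = 243 (B(a, w) = -81 + 9*(-2*(-18)) = -81 + 9*36 = -81 + 324 = 243)
(4586 + 2264/(-4370))/(H(-67) + B(61, -25)) = (4586 + 2264/(-4370))/(-67 + 243) = (4586 + 2264*(-1/4370))/176 = (4586 - 1132/2185)*(1/176) = (10019278/2185)*(1/176) = 5009639/192280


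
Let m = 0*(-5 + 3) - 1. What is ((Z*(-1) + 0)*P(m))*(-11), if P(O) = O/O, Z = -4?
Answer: -44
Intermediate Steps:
m = -1 (m = 0*(-2) - 1 = 0 - 1 = -1)
P(O) = 1
((Z*(-1) + 0)*P(m))*(-11) = ((-4*(-1) + 0)*1)*(-11) = ((4 + 0)*1)*(-11) = (4*1)*(-11) = 4*(-11) = -44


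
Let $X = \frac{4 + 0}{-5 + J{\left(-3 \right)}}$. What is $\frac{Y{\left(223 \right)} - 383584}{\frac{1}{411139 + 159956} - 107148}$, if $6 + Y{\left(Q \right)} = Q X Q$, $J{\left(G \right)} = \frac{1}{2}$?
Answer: $\frac{244310760610}{61191687059} \approx 3.9925$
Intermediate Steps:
$J{\left(G \right)} = \frac{1}{2}$
$X = - \frac{8}{9}$ ($X = \frac{4 + 0}{-5 + \frac{1}{2}} = \frac{4}{- \frac{9}{2}} = 4 \left(- \frac{2}{9}\right) = - \frac{8}{9} \approx -0.88889$)
$Y{\left(Q \right)} = -6 - \frac{8 Q^{2}}{9}$ ($Y{\left(Q \right)} = -6 + Q \left(- \frac{8}{9}\right) Q = -6 + - \frac{8 Q}{9} Q = -6 - \frac{8 Q^{2}}{9}$)
$\frac{Y{\left(223 \right)} - 383584}{\frac{1}{411139 + 159956} - 107148} = \frac{\left(-6 - \frac{8 \cdot 223^{2}}{9}\right) - 383584}{\frac{1}{411139 + 159956} - 107148} = \frac{\left(-6 - \frac{397832}{9}\right) - 383584}{\frac{1}{571095} - 107148} = \frac{- \frac{397886}{9} - 383584}{- \frac{61191687059}{571095}} = \left(- \frac{3850142}{9}\right) \left(- \frac{571095}{61191687059}\right) = \frac{244310760610}{61191687059}$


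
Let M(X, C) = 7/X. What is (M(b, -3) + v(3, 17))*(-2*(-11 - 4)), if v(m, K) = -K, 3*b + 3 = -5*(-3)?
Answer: -915/2 ≈ -457.50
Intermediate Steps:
b = 4 (b = -1 + (-5*(-3))/3 = -1 + (⅓)*15 = -1 + 5 = 4)
(M(b, -3) + v(3, 17))*(-2*(-11 - 4)) = (7/4 - 1*17)*(-2*(-11 - 4)) = (7*(¼) - 17)*(-2*(-15)) = (7/4 - 17)*30 = -61/4*30 = -915/2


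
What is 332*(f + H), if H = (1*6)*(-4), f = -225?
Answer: -82668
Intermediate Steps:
H = -24 (H = 6*(-4) = -24)
332*(f + H) = 332*(-225 - 24) = 332*(-249) = -82668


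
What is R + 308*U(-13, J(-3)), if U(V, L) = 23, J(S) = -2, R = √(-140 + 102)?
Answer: 7084 + I*√38 ≈ 7084.0 + 6.1644*I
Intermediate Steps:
R = I*√38 (R = √(-38) = I*√38 ≈ 6.1644*I)
R + 308*U(-13, J(-3)) = I*√38 + 308*23 = I*√38 + 7084 = 7084 + I*√38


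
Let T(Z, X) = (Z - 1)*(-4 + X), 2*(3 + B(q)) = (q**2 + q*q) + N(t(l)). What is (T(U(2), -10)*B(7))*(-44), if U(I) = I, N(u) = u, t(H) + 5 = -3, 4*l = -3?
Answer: 25872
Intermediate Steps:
l = -3/4 (l = (1/4)*(-3) = -3/4 ≈ -0.75000)
t(H) = -8 (t(H) = -5 - 3 = -8)
B(q) = -7 + q**2 (B(q) = -3 + ((q**2 + q*q) - 8)/2 = -3 + ((q**2 + q**2) - 8)/2 = -3 + (2*q**2 - 8)/2 = -3 + (-8 + 2*q**2)/2 = -3 + (-4 + q**2) = -7 + q**2)
T(Z, X) = (-1 + Z)*(-4 + X)
(T(U(2), -10)*B(7))*(-44) = ((4 - 1*(-10) - 4*2 - 10*2)*(-7 + 7**2))*(-44) = ((4 + 10 - 8 - 20)*(-7 + 49))*(-44) = -14*42*(-44) = -588*(-44) = 25872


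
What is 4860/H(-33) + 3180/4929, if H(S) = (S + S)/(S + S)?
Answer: 150680/31 ≈ 4860.6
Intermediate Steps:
H(S) = 1 (H(S) = (2*S)/((2*S)) = (2*S)*(1/(2*S)) = 1)
4860/H(-33) + 3180/4929 = 4860/1 + 3180/4929 = 4860*1 + 3180*(1/4929) = 4860 + 20/31 = 150680/31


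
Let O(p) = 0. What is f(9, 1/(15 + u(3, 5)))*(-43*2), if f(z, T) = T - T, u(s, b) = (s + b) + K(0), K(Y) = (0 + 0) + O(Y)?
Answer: 0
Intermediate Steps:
K(Y) = 0 (K(Y) = (0 + 0) + 0 = 0 + 0 = 0)
u(s, b) = b + s (u(s, b) = (s + b) + 0 = (b + s) + 0 = b + s)
f(z, T) = 0
f(9, 1/(15 + u(3, 5)))*(-43*2) = 0*(-43*2) = 0*(-86) = 0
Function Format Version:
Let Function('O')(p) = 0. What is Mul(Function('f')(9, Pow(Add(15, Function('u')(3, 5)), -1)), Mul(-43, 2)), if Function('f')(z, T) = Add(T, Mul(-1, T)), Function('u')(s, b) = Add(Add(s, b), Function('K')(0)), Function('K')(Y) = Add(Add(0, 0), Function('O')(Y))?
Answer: 0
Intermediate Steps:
Function('K')(Y) = 0 (Function('K')(Y) = Add(Add(0, 0), 0) = Add(0, 0) = 0)
Function('u')(s, b) = Add(b, s) (Function('u')(s, b) = Add(Add(s, b), 0) = Add(Add(b, s), 0) = Add(b, s))
Function('f')(z, T) = 0
Mul(Function('f')(9, Pow(Add(15, Function('u')(3, 5)), -1)), Mul(-43, 2)) = Mul(0, Mul(-43, 2)) = Mul(0, -86) = 0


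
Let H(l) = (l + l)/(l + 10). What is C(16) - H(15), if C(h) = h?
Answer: 74/5 ≈ 14.800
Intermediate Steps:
H(l) = 2*l/(10 + l) (H(l) = (2*l)/(10 + l) = 2*l/(10 + l))
C(16) - H(15) = 16 - 2*15/(10 + 15) = 16 - 2*15/25 = 16 - 1*6/5 = 16 - 6/5 = 74/5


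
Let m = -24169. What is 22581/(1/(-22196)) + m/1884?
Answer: -944275662553/1884 ≈ -5.0121e+8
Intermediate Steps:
22581/(1/(-22196)) + m/1884 = 22581/(1/(-22196)) - 24169/1884 = 22581/(-1/22196) - 24169*1/1884 = 22581*(-22196) - 24169/1884 = -501207876 - 24169/1884 = -944275662553/1884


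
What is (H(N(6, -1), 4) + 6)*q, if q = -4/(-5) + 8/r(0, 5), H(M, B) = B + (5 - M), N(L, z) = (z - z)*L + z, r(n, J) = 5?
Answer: 192/5 ≈ 38.400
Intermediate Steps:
N(L, z) = z (N(L, z) = 0*L + z = 0 + z = z)
H(M, B) = 5 + B - M
q = 12/5 (q = -4/(-5) + 8/5 = -4*(-⅕) + 8*(⅕) = ⅘ + 8/5 = 12/5 ≈ 2.4000)
(H(N(6, -1), 4) + 6)*q = ((5 + 4 - 1*(-1)) + 6)*(12/5) = ((5 + 4 + 1) + 6)*(12/5) = (10 + 6)*(12/5) = 16*(12/5) = 192/5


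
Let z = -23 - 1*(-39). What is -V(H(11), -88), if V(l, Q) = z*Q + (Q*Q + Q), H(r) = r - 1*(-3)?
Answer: -6248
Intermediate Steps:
H(r) = 3 + r (H(r) = r + 3 = 3 + r)
z = 16 (z = -23 + 39 = 16)
V(l, Q) = Q² + 17*Q (V(l, Q) = 16*Q + (Q*Q + Q) = 16*Q + (Q² + Q) = 16*Q + (Q + Q²) = Q² + 17*Q)
-V(H(11), -88) = -(-88)*(17 - 88) = -(-88)*(-71) = -1*6248 = -6248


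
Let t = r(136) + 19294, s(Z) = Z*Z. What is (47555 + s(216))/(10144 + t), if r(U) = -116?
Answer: 94211/29322 ≈ 3.2130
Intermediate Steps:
s(Z) = Z²
t = 19178 (t = -116 + 19294 = 19178)
(47555 + s(216))/(10144 + t) = (47555 + 216²)/(10144 + 19178) = (47555 + 46656)/29322 = 94211*(1/29322) = 94211/29322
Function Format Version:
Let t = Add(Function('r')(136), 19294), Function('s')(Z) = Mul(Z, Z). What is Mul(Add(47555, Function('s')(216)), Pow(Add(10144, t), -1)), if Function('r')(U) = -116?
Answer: Rational(94211, 29322) ≈ 3.2130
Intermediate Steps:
Function('s')(Z) = Pow(Z, 2)
t = 19178 (t = Add(-116, 19294) = 19178)
Mul(Add(47555, Function('s')(216)), Pow(Add(10144, t), -1)) = Mul(Add(47555, Pow(216, 2)), Pow(Add(10144, 19178), -1)) = Mul(Add(47555, 46656), Pow(29322, -1)) = Mul(94211, Rational(1, 29322)) = Rational(94211, 29322)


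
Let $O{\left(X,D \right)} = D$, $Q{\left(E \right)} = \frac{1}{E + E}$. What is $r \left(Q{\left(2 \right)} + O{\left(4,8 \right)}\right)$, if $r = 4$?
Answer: $33$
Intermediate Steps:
$Q{\left(E \right)} = \frac{1}{2 E}$
$r \left(Q{\left(2 \right)} + O{\left(4,8 \right)}\right) = 4 \left(\frac{1}{2 \cdot 2} + 8\right) = 4 \left(\frac{1}{2} \cdot \frac{1}{2} + 8\right) = 4 \left(\frac{1}{4} + 8\right) = 4 \cdot \frac{33}{4} = 33$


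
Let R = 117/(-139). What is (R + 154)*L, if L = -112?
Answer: -2384368/139 ≈ -17154.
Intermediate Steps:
R = -117/139 (R = 117*(-1/139) = -117/139 ≈ -0.84173)
(R + 154)*L = (-117/139 + 154)*(-112) = (21289/139)*(-112) = -2384368/139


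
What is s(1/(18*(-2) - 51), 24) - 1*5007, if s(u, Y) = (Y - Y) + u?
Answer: -435610/87 ≈ -5007.0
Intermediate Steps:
s(u, Y) = u (s(u, Y) = 0 + u = u)
s(1/(18*(-2) - 51), 24) - 1*5007 = 1/(18*(-2) - 51) - 1*5007 = 1/(-36 - 51) - 5007 = 1/(-87) - 5007 = -1/87 - 5007 = -435610/87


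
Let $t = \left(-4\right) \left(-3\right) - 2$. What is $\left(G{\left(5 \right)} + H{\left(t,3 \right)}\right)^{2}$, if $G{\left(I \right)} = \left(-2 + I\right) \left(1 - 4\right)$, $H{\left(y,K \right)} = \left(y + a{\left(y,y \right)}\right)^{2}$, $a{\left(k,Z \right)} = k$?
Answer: $152881$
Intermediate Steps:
$t = 10$ ($t = 12 - 2 = 10$)
$H{\left(y,K \right)} = 4 y^{2}$ ($H{\left(y,K \right)} = \left(y + y\right)^{2} = \left(2 y\right)^{2} = 4 y^{2}$)
$G{\left(I \right)} = 6 - 3 I$ ($G{\left(I \right)} = \left(-2 + I\right) \left(-3\right) = 6 - 3 I$)
$\left(G{\left(5 \right)} + H{\left(t,3 \right)}\right)^{2} = \left(\left(6 - 15\right) + 4 \cdot 10^{2}\right)^{2} = \left(\left(6 - 15\right) + 4 \cdot 100\right)^{2} = \left(-9 + 400\right)^{2} = 391^{2} = 152881$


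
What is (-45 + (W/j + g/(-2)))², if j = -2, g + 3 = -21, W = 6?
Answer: 1296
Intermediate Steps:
g = -24 (g = -3 - 21 = -24)
(-45 + (W/j + g/(-2)))² = (-45 + (6/(-2) - 24/(-2)))² = (-45 + (6*(-½) - 24*(-½)))² = (-45 + (-3 + 12))² = (-45 + 9)² = (-36)² = 1296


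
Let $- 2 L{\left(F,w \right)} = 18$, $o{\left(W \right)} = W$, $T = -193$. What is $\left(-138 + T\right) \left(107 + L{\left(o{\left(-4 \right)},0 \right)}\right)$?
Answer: $-32438$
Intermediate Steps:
$L{\left(F,w \right)} = -9$ ($L{\left(F,w \right)} = \left(- \frac{1}{2}\right) 18 = -9$)
$\left(-138 + T\right) \left(107 + L{\left(o{\left(-4 \right)},0 \right)}\right) = \left(-138 - 193\right) \left(107 - 9\right) = \left(-331\right) 98 = -32438$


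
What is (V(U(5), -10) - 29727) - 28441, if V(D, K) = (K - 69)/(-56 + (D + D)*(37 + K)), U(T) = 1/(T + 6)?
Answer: -32689547/562 ≈ -58166.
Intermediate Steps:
U(T) = 1/(6 + T)
V(D, K) = (-69 + K)/(-56 + 2*D*(37 + K)) (V(D, K) = (-69 + K)/(-56 + (2*D)*(37 + K)) = (-69 + K)/(-56 + 2*D*(37 + K)))
(V(U(5), -10) - 29727) - 28441 = ((-69 - 10)/(2*(-28 + 37/(6 + 5) - 10/(6 + 5))) - 29727) - 28441 = ((½)*(-79)/(-28 + 37/11 - 10/11) - 29727) - 28441 = ((½)*(-79)/(-281/11) - 29727) - 28441 = ((½)*(-11/281)*(-79) - 29727) - 28441 = (869/562 - 29727) - 28441 = -16705705/562 - 28441 = -32689547/562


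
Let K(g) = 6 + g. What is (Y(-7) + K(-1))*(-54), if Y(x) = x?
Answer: 108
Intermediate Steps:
(Y(-7) + K(-1))*(-54) = (-7 + (6 - 1))*(-54) = (-7 + 5)*(-54) = -2*(-54) = 108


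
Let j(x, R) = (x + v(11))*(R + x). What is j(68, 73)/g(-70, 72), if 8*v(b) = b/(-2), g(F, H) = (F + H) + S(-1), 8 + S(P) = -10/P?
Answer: 151857/64 ≈ 2372.8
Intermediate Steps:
S(P) = -8 - 10/P
g(F, H) = 2 + F + H (g(F, H) = (F + H) + (-8 - 10/(-1)) = (F + H) + (-8 - 10*(-1)) = (F + H) + (-8 + 10) = (F + H) + 2 = 2 + F + H)
v(b) = -b/16 (v(b) = (b/(-2))/8 = (b*(-1/2))/8 = (-b/2)/8 = -b/16)
j(x, R) = (-11/16 + x)*(R + x) (j(x, R) = (x - 1/16*11)*(R + x) = (x - 11/16)*(R + x) = (-11/16 + x)*(R + x))
j(68, 73)/g(-70, 72) = (68**2 - 11/16*73 - 11/16*68 + 73*68)/(2 - 70 + 72) = (4624 - 803/16 - 187/4 + 4964)/4 = (151857/16)*(1/4) = 151857/64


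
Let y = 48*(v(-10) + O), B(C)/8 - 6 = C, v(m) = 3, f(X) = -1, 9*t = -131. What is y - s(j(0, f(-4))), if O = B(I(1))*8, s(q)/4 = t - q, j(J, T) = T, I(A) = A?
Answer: 195320/9 ≈ 21702.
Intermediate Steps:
t = -131/9 (t = (1/9)*(-131) = -131/9 ≈ -14.556)
s(q) = -524/9 - 4*q (s(q) = 4*(-131/9 - q) = -524/9 - 4*q)
B(C) = 48 + 8*C
O = 448 (O = (48 + 8*1)*8 = (48 + 8)*8 = 56*8 = 448)
y = 21648 (y = 48*(3 + 448) = 48*451 = 21648)
y - s(j(0, f(-4))) = 21648 - (-524/9 - 4*(-1)) = 21648 - (-524/9 + 4) = 21648 - 1*(-488/9) = 21648 + 488/9 = 195320/9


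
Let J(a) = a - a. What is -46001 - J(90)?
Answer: -46001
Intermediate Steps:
J(a) = 0
-46001 - J(90) = -46001 - 1*0 = -46001 + 0 = -46001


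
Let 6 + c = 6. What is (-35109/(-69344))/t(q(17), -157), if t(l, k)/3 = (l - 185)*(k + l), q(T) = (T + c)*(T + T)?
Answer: 3901/3824390944 ≈ 1.0200e-6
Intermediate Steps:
c = 0 (c = -6 + 6 = 0)
q(T) = 2*T² (q(T) = (T + 0)*(T + T) = T*(2*T) = 2*T²)
t(l, k) = 3*(-185 + l)*(k + l) (t(l, k) = 3*((l - 185)*(k + l)) = 3*((-185 + l)*(k + l)) = 3*(-185 + l)*(k + l))
(-35109/(-69344))/t(q(17), -157) = (-35109/(-69344))/(-555*(-157) - 1110*17² + 3*(2*17²)² + 3*(-157)*(2*17²)) = (-35109*(-1/69344))/(87135 - 1110*289 + 3*(2*289)² + 3*(-157)*(2*289)) = 35109/(69344*(87135 - 555*578 + 3*578² + 3*(-157)*578)) = 35109/(69344*(87135 - 320790 + 3*334084 - 272238)) = 35109/(69344*(87135 - 320790 + 1002252 - 272238)) = (35109/69344)/496359 = (35109/69344)*(1/496359) = 3901/3824390944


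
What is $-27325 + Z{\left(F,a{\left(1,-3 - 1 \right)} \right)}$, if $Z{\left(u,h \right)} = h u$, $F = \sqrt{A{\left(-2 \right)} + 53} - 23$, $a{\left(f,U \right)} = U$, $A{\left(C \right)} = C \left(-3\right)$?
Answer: $-27233 - 4 \sqrt{59} \approx -27264.0$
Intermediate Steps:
$A{\left(C \right)} = - 3 C$
$F = -23 + \sqrt{59}$ ($F = \sqrt{\left(-3\right) \left(-2\right) + 53} - 23 = \sqrt{6 + 53} - 23 = \sqrt{59} - 23 = -23 + \sqrt{59} \approx -15.319$)
$-27325 + Z{\left(F,a{\left(1,-3 - 1 \right)} \right)} = -27325 + \left(-3 - 1\right) \left(-23 + \sqrt{59}\right) = -27325 - 4 \left(-23 + \sqrt{59}\right) = -27325 + \left(92 - 4 \sqrt{59}\right) = -27233 - 4 \sqrt{59}$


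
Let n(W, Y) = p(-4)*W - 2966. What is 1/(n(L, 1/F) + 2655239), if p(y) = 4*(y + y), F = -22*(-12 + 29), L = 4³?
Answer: 1/2650225 ≈ 3.7733e-7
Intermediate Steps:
L = 64
F = -374 (F = -22*17 = -374)
p(y) = 8*y (p(y) = 4*(2*y) = 8*y)
n(W, Y) = -2966 - 32*W (n(W, Y) = (8*(-4))*W - 2966 = -32*W - 2966 = -2966 - 32*W)
1/(n(L, 1/F) + 2655239) = 1/((-2966 - 32*64) + 2655239) = 1/((-2966 - 2048) + 2655239) = 1/(-5014 + 2655239) = 1/2650225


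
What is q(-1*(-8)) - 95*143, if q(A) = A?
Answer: -13577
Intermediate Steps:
q(-1*(-8)) - 95*143 = -1*(-8) - 95*143 = 8 - 13585 = -13577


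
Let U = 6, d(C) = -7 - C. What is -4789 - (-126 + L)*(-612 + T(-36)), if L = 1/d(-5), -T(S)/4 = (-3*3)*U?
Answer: -54883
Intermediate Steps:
T(S) = 216 (T(S) = -4*(-3*3)*6 = -(-36)*6 = -4*(-54) = 216)
L = -½ (L = 1/(-7 - 1*(-5)) = 1/(-7 + 5) = 1/(-2) = -½ ≈ -0.50000)
-4789 - (-126 + L)*(-612 + T(-36)) = -4789 - (-126 - ½)*(-612 + 216) = -4789 - (-253)*(-396)/2 = -4789 - 1*50094 = -4789 - 50094 = -54883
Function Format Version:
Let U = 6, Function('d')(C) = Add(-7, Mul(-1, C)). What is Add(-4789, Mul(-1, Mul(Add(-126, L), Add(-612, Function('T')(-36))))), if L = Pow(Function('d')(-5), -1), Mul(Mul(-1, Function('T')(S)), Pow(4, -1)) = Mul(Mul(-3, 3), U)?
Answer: -54883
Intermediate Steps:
Function('T')(S) = 216 (Function('T')(S) = Mul(-4, Mul(Mul(-3, 3), 6)) = Mul(-4, Mul(-9, 6)) = Mul(-4, -54) = 216)
L = Rational(-1, 2) (L = Pow(Add(-7, Mul(-1, -5)), -1) = Pow(Add(-7, 5), -1) = Pow(-2, -1) = Rational(-1, 2) ≈ -0.50000)
Add(-4789, Mul(-1, Mul(Add(-126, L), Add(-612, Function('T')(-36))))) = Add(-4789, Mul(-1, Mul(Add(-126, Rational(-1, 2)), Add(-612, 216)))) = Add(-4789, Mul(-1, Mul(Rational(-253, 2), -396))) = Add(-4789, Mul(-1, 50094)) = Add(-4789, -50094) = -54883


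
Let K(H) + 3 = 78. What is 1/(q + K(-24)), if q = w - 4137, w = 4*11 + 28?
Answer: -1/3990 ≈ -0.00025063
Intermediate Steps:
K(H) = 75 (K(H) = -3 + 78 = 75)
w = 72 (w = 44 + 28 = 72)
q = -4065 (q = 72 - 4137 = -4065)
1/(q + K(-24)) = 1/(-4065 + 75) = 1/(-3990) = -1/3990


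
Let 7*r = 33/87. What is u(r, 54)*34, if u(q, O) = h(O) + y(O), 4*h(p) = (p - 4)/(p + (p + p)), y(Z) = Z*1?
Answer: 297857/162 ≈ 1838.6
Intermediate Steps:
r = 11/203 (r = (33/87)/7 = (33*(1/87))/7 = (1/7)*(11/29) = 11/203 ≈ 0.054187)
y(Z) = Z
h(p) = (-4 + p)/(12*p) (h(p) = ((p - 4)/(p + (p + p)))/4 = ((-4 + p)/(p + 2*p))/4 = ((-4 + p)/((3*p)))/4 = ((-4 + p)*(1/(3*p)))/4 = ((-4 + p)/(3*p))/4 = (-4 + p)/(12*p))
u(q, O) = O + (-4 + O)/(12*O) (u(q, O) = (-4 + O)/(12*O) + O = O + (-4 + O)/(12*O))
u(r, 54)*34 = (1/12 + 54 - 1/3/54)*34 = (1/12 + 54 - 1/3*1/54)*34 = (1/12 + 54 - 1/162)*34 = (17521/324)*34 = 297857/162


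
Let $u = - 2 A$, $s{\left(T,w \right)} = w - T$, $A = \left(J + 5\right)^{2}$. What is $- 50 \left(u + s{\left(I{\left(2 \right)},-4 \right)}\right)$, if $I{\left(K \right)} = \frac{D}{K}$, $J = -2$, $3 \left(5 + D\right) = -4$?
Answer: $\frac{2825}{3} \approx 941.67$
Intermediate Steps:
$D = - \frac{19}{3}$ ($D = -5 + \frac{1}{3} \left(-4\right) = -5 - \frac{4}{3} = - \frac{19}{3} \approx -6.3333$)
$I{\left(K \right)} = - \frac{19}{3 K}$
$A = 9$ ($A = \left(-2 + 5\right)^{2} = 3^{2} = 9$)
$u = -18$ ($u = \left(-2\right) 9 = -18$)
$- 50 \left(u + s{\left(I{\left(2 \right)},-4 \right)}\right) = - 50 \left(-18 - \left(4 - \frac{19}{3 \cdot 2}\right)\right) = - 50 \left(-18 - \left(4 - \frac{19}{6}\right)\right) = - 50 \left(-18 - \frac{5}{6}\right) = \left(-50\right) \left(- \frac{113}{6}\right) = \frac{2825}{3}$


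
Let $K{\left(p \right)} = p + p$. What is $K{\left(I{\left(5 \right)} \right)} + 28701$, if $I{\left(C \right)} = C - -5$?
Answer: $28721$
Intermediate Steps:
$I{\left(C \right)} = 5 + C$ ($I{\left(C \right)} = C + 5 = 5 + C$)
$K{\left(p \right)} = 2 p$
$K{\left(I{\left(5 \right)} \right)} + 28701 = 2 \left(5 + 5\right) + 28701 = 2 \cdot 10 + 28701 = 20 + 28701 = 28721$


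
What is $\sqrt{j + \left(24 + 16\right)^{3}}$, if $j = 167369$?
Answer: $\sqrt{231369} \approx 481.01$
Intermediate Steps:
$\sqrt{j + \left(24 + 16\right)^{3}} = \sqrt{167369 + \left(24 + 16\right)^{3}} = \sqrt{167369 + 40^{3}} = \sqrt{167369 + 64000} = \sqrt{231369}$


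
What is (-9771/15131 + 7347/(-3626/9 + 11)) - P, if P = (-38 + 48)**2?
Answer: -6371673130/53367037 ≈ -119.39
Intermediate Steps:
P = 100 (P = 10**2 = 100)
(-9771/15131 + 7347/(-3626/9 + 11)) - P = (-9771/15131 + 7347/(-3626/9 + 11)) - 1*100 = (-9771*1/15131 + 7347/(-3626/9 + 11)) - 100 = (-9771/15131 + 7347/(-49*74/9 + 11)) - 100 = (-9771/15131 + 7347/(-3626/9 + 11)) - 100 = (-9771/15131 + 7347/(-3527/9)) - 100 = (-9771/15131 + 7347*(-9/3527)) - 100 = (-9771/15131 - 66123/3527) - 100 = -1034969430/53367037 - 100 = -6371673130/53367037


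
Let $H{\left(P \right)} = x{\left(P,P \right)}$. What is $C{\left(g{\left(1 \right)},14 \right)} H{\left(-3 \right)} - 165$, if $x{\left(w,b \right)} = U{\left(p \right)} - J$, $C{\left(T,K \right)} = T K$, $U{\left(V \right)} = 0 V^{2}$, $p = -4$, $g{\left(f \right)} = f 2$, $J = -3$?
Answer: $-81$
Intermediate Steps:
$g{\left(f \right)} = 2 f$
$U{\left(V \right)} = 0$
$C{\left(T,K \right)} = K T$
$x{\left(w,b \right)} = 3$ ($x{\left(w,b \right)} = 0 - -3 = 0 + 3 = 3$)
$H{\left(P \right)} = 3$
$C{\left(g{\left(1 \right)},14 \right)} H{\left(-3 \right)} - 165 = 14 \cdot 2 \cdot 1 \cdot 3 - 165 = 14 \cdot 2 \cdot 3 - 165 = 28 \cdot 3 - 165 = 84 - 165 = -81$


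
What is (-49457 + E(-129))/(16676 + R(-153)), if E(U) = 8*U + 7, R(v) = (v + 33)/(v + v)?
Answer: -1287291/425248 ≈ -3.0272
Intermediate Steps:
R(v) = (33 + v)/(2*v) (R(v) = (33 + v)/((2*v)) = (33 + v)*(1/(2*v)) = (33 + v)/(2*v))
E(U) = 7 + 8*U
(-49457 + E(-129))/(16676 + R(-153)) = (-49457 + (7 + 8*(-129)))/(16676 + (½)*(33 - 153)/(-153)) = (-49457 + (7 - 1032))/(16676 + (½)*(-1/153)*(-120)) = (-49457 - 1025)/(16676 + 20/51) = -50482/850496/51 = -50482*51/850496 = -1287291/425248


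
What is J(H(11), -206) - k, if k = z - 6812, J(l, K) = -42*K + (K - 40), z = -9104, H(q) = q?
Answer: 24322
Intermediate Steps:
J(l, K) = -40 - 41*K (J(l, K) = -42*K + (-40 + K) = -40 - 41*K)
k = -15916 (k = -9104 - 6812 = -15916)
J(H(11), -206) - k = (-40 - 41*(-206)) - 1*(-15916) = (-40 + 8446) + 15916 = 8406 + 15916 = 24322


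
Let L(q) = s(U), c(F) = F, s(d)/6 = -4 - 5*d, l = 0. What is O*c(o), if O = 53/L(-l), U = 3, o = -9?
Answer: 159/38 ≈ 4.1842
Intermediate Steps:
s(d) = -24 - 30*d (s(d) = 6*(-4 - 5*d) = -24 - 30*d)
L(q) = -114 (L(q) = -24 - 30*3 = -24 - 90 = -114)
O = -53/114 (O = 53/(-114) = 53*(-1/114) = -53/114 ≈ -0.46491)
O*c(o) = -53/114*(-9) = 159/38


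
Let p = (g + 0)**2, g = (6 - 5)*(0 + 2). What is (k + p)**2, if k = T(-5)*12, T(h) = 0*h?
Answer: 16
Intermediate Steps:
T(h) = 0
g = 2 (g = 1*2 = 2)
k = 0 (k = 0*12 = 0)
p = 4 (p = (2 + 0)**2 = 2**2 = 4)
(k + p)**2 = (0 + 4)**2 = 4**2 = 16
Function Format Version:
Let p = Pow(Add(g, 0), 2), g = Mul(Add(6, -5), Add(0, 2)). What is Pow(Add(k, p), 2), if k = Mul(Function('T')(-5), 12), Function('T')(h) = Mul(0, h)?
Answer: 16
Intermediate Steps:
Function('T')(h) = 0
g = 2 (g = Mul(1, 2) = 2)
k = 0 (k = Mul(0, 12) = 0)
p = 4 (p = Pow(Add(2, 0), 2) = Pow(2, 2) = 4)
Pow(Add(k, p), 2) = Pow(Add(0, 4), 2) = Pow(4, 2) = 16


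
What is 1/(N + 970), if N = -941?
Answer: 1/29 ≈ 0.034483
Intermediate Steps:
1/(N + 970) = 1/(-941 + 970) = 1/29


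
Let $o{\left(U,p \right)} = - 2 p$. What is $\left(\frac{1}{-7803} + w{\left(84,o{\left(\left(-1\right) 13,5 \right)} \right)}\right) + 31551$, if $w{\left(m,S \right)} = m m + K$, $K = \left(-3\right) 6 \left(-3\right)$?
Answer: $\frac{301671782}{7803} \approx 38661.0$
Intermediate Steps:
$K = 54$ ($K = \left(-18\right) \left(-3\right) = 54$)
$w{\left(m,S \right)} = 54 + m^{2}$ ($w{\left(m,S \right)} = m m + 54 = m^{2} + 54 = 54 + m^{2}$)
$\left(\frac{1}{-7803} + w{\left(84,o{\left(\left(-1\right) 13,5 \right)} \right)}\right) + 31551 = \left(\frac{1}{-7803} + \left(54 + 84^{2}\right)\right) + 31551 = \left(- \frac{1}{7803} + \left(54 + 7056\right)\right) + 31551 = \left(- \frac{1}{7803} + 7110\right) + 31551 = \frac{55479329}{7803} + 31551 = \frac{301671782}{7803}$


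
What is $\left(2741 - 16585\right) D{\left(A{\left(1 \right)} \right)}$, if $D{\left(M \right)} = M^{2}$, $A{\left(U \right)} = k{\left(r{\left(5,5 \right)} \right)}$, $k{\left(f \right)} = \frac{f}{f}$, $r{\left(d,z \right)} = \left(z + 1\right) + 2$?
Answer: $-13844$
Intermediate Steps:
$r{\left(d,z \right)} = 3 + z$ ($r{\left(d,z \right)} = \left(1 + z\right) + 2 = 3 + z$)
$k{\left(f \right)} = 1$
$A{\left(U \right)} = 1$
$\left(2741 - 16585\right) D{\left(A{\left(1 \right)} \right)} = \left(2741 - 16585\right) 1^{2} = \left(2741 - 16585\right) 1 = \left(-13844\right) 1 = -13844$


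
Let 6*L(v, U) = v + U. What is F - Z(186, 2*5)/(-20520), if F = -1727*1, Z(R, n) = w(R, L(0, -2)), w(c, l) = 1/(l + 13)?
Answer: -448881839/259920 ≈ -1727.0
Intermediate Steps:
L(v, U) = U/6 + v/6 (L(v, U) = (v + U)/6 = (U + v)/6 = U/6 + v/6)
w(c, l) = 1/(13 + l)
Z(R, n) = 3/38 (Z(R, n) = 1/(13 + ((⅙)*(-2) + (⅙)*0)) = 1/(13 + (-⅓ + 0)) = 1/(13 - ⅓) = 1/(38/3) = 3/38)
F = -1727
F - Z(186, 2*5)/(-20520) = -1727 - 3/(38*(-20520)) = -1727 - 3*(-1)/(38*20520) = -1727 - 1*(-1/259920) = -1727 + 1/259920 = -448881839/259920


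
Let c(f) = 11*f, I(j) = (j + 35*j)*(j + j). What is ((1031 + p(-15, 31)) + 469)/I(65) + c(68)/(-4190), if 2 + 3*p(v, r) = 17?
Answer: -4424713/25491960 ≈ -0.17357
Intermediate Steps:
p(v, r) = 5 (p(v, r) = -2/3 + (1/3)*17 = -2/3 + 17/3 = 5)
I(j) = 72*j**2 (I(j) = (36*j)*(2*j) = 72*j**2)
((1031 + p(-15, 31)) + 469)/I(65) + c(68)/(-4190) = ((1031 + 5) + 469)/((72*65**2)) + (11*68)/(-4190) = (1036 + 469)/((72*4225)) + 748*(-1/4190) = 1505/304200 - 374/2095 = 1505*(1/304200) - 374/2095 = 301/60840 - 374/2095 = -4424713/25491960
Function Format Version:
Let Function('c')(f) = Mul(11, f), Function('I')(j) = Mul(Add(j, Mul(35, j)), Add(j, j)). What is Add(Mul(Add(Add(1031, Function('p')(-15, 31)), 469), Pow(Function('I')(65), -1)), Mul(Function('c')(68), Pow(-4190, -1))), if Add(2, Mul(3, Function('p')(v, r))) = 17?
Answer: Rational(-4424713, 25491960) ≈ -0.17357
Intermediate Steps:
Function('p')(v, r) = 5 (Function('p')(v, r) = Add(Rational(-2, 3), Mul(Rational(1, 3), 17)) = Add(Rational(-2, 3), Rational(17, 3)) = 5)
Function('I')(j) = Mul(72, Pow(j, 2)) (Function('I')(j) = Mul(Mul(36, j), Mul(2, j)) = Mul(72, Pow(j, 2)))
Add(Mul(Add(Add(1031, Function('p')(-15, 31)), 469), Pow(Function('I')(65), -1)), Mul(Function('c')(68), Pow(-4190, -1))) = Add(Mul(Add(Add(1031, 5), 469), Pow(Mul(72, Pow(65, 2)), -1)), Mul(Mul(11, 68), Pow(-4190, -1))) = Add(Mul(Add(1036, 469), Pow(Mul(72, 4225), -1)), Mul(748, Rational(-1, 4190))) = Add(Mul(1505, Pow(304200, -1)), Rational(-374, 2095)) = Add(Mul(1505, Rational(1, 304200)), Rational(-374, 2095)) = Add(Rational(301, 60840), Rational(-374, 2095)) = Rational(-4424713, 25491960)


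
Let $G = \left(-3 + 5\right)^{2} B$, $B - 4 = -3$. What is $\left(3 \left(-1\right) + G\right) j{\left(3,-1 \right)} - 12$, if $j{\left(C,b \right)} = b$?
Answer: $-13$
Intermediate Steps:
$B = 1$ ($B = 4 - 3 = 1$)
$G = 4$ ($G = \left(-3 + 5\right)^{2} \cdot 1 = 2^{2} \cdot 1 = 4 \cdot 1 = 4$)
$\left(3 \left(-1\right) + G\right) j{\left(3,-1 \right)} - 12 = \left(3 \left(-1\right) + 4\right) \left(-1\right) - 12 = \left(-3 + 4\right) \left(-1\right) - 12 = 1 \left(-1\right) - 12 = -1 - 12 = -13$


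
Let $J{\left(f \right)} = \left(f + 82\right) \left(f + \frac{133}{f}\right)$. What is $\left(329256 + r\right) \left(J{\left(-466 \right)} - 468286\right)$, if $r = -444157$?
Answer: $\frac{7743310526150}{233} \approx 3.3233 \cdot 10^{10}$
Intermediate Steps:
$J{\left(f \right)} = \left(82 + f\right) \left(f + \frac{133}{f}\right)$
$\left(329256 + r\right) \left(J{\left(-466 \right)} - 468286\right) = \left(329256 - 444157\right) \left(\left(133 + \left(-466\right)^{2} + 82 \left(-466\right) + \frac{10906}{-466}\right) - 468286\right) = - 114901 \left(\left(133 + 217156 - 38212 + 10906 \left(- \frac{1}{466}\right)\right) - 468286\right) = - 114901 \left(\left(133 + 217156 - 38212 - \frac{5453}{233}\right) - 468286\right) = - 114901 \left(\frac{41719488}{233} - 468286\right) = \left(-114901\right) \left(- \frac{67391150}{233}\right) = \frac{7743310526150}{233}$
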